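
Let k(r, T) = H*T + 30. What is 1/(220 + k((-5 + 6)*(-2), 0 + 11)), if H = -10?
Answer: 1/140 ≈ 0.0071429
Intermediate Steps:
k(r, T) = 30 - 10*T (k(r, T) = -10*T + 30 = 30 - 10*T)
1/(220 + k((-5 + 6)*(-2), 0 + 11)) = 1/(220 + (30 - 10*(0 + 11))) = 1/(220 + (30 - 10*11)) = 1/(220 + (30 - 110)) = 1/(220 - 80) = 1/140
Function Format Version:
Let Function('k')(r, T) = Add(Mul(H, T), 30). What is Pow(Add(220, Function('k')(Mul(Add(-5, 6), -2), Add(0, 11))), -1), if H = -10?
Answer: Rational(1, 140) ≈ 0.0071429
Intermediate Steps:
Function('k')(r, T) = Add(30, Mul(-10, T)) (Function('k')(r, T) = Add(Mul(-10, T), 30) = Add(30, Mul(-10, T)))
Pow(Add(220, Function('k')(Mul(Add(-5, 6), -2), Add(0, 11))), -1) = Pow(Add(220, Add(30, Mul(-10, Add(0, 11)))), -1) = Pow(Add(220, Add(30, Mul(-10, 11))), -1) = Pow(Add(220, Add(30, -110)), -1) = Pow(Add(220, -80), -1) = Pow(140, -1) = Rational(1, 140)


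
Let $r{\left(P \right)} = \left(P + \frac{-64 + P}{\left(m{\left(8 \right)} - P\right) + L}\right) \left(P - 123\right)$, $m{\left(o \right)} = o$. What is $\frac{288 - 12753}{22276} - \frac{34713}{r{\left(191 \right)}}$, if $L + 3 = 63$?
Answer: $- \frac{4104189423}{1264073896} \approx -3.2468$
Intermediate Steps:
$L = 60$ ($L = -3 + 63 = 60$)
$r{\left(P \right)} = \left(-123 + P\right) \left(P + \frac{-64 + P}{68 - P}\right)$ ($r{\left(P \right)} = \left(P + \frac{-64 + P}{\left(8 - P\right) + 60}\right) \left(P - 123\right) = \left(P + \frac{-64 + P}{68 - P}\right) \left(-123 + P\right) = \left(-123 + P\right) \left(P + \frac{-64 + P}{68 - P}\right)$)
$\frac{288 - 12753}{22276} - \frac{34713}{r{\left(191 \right)}} = \frac{288 - 12753}{22276} - \frac{34713}{\frac{1}{68 - 191} \left(7872 - 191^{3} - 1633241 + 192 \cdot 191^{2}\right)} = \left(288 - 12753\right) \frac{1}{22276} - \frac{34713}{\frac{1}{68 - 191} \left(7872 - 6967871 - 1633241 + 192 \cdot 36481\right)} = \left(-12465\right) \frac{1}{22276} - \frac{34713}{\frac{1}{-123} \left(7872 - 6967871 - 1633241 + 7004352\right)} = - \frac{12465}{22276} - \frac{34713}{\left(- \frac{1}{123}\right) \left(-1588888\right)} = - \frac{12465}{22276} - \frac{34713}{\frac{1588888}{123}} = - \frac{12465}{22276} - \frac{609957}{226984} = - \frac{4104189423}{1264073896}$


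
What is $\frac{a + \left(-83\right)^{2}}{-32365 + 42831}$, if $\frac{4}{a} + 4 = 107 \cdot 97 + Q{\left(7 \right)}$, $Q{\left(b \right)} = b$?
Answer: $\frac{35760801}{54329006} \approx 0.65823$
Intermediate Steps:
$a = \frac{2}{5191}$ ($a = \frac{4}{-4 + \left(107 \cdot 97 + 7\right)} = \frac{4}{-4 + \left(10379 + 7\right)} = \frac{4}{-4 + 10386} = \frac{4}{10382} = 4 \cdot \frac{1}{10382} = \frac{2}{5191} \approx 0.00038528$)
$\frac{a + \left(-83\right)^{2}}{-32365 + 42831} = \frac{\frac{2}{5191} + \left(-83\right)^{2}}{-32365 + 42831} = \frac{\frac{2}{5191} + 6889}{10466} = \frac{35760801}{5191} \cdot \frac{1}{10466} = \frac{35760801}{54329006}$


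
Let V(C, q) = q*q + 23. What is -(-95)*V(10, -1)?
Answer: 2280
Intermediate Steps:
V(C, q) = 23 + q**2 (V(C, q) = q**2 + 23 = 23 + q**2)
-(-95)*V(10, -1) = -(-95)*(23 + (-1)**2) = -(-95)*(23 + 1) = -(-95)*24 = -1*(-2280) = 2280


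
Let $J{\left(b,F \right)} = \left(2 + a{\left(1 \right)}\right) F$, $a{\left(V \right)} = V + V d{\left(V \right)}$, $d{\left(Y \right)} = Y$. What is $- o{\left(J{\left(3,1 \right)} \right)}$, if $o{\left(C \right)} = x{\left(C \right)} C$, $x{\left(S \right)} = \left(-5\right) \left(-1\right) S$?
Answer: $-80$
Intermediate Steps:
$a{\left(V \right)} = V + V^{2}$ ($a{\left(V \right)} = V + V V = V + V^{2}$)
$x{\left(S \right)} = 5 S$
$J{\left(b,F \right)} = 4 F$ ($J{\left(b,F \right)} = \left(2 + 1 \left(1 + 1\right)\right) F = \left(2 + 1 \cdot 2\right) F = \left(2 + 2\right) F = 4 F$)
$o{\left(C \right)} = 5 C^{2}$ ($o{\left(C \right)} = 5 C C = 5 C^{2}$)
$- o{\left(J{\left(3,1 \right)} \right)} = - 5 \left(4 \cdot 1\right)^{2} = - 5 \cdot 4^{2} = - 5 \cdot 16 = \left(-1\right) 80 = -80$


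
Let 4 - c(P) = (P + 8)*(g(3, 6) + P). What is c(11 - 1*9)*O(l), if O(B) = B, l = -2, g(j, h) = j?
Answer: 92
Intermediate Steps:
c(P) = 4 - (3 + P)*(8 + P) (c(P) = 4 - (P + 8)*(3 + P) = 4 - (8 + P)*(3 + P) = 4 - (3 + P)*(8 + P))
c(11 - 1*9)*O(l) = (-20 - (11 - 1*9)² - 11*(11 - 1*9))*(-2) = (-20 - (11 - 9)² - 11*(11 - 9))*(-2) = (-20 - 1*2² - 11*2)*(-2) = (-20 - 1*4 - 22)*(-2) = (-20 - 4 - 22)*(-2) = -46*(-2) = 92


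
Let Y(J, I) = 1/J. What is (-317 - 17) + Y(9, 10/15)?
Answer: -3005/9 ≈ -333.89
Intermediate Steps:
(-317 - 17) + Y(9, 10/15) = (-317 - 17) + 1/9 = -334 + ⅑ = -3005/9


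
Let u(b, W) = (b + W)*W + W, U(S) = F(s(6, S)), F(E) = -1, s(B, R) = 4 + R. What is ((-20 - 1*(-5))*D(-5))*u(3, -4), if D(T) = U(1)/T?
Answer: 0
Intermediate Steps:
U(S) = -1
u(b, W) = W + W*(W + b) (u(b, W) = (W + b)*W + W = W*(W + b) + W = W + W*(W + b))
D(T) = -1/T
((-20 - 1*(-5))*D(-5))*u(3, -4) = ((-20 - 1*(-5))*(-1/(-5)))*(-4*(1 - 4 + 3)) = ((-20 + 5)*(-1*(-⅕)))*(-4*0) = -15*⅕*0 = -3*0 = 0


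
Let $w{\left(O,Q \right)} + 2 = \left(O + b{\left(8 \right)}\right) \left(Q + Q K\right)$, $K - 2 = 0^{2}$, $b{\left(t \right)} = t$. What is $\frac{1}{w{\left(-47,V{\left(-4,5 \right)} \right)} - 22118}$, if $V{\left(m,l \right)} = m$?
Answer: $- \frac{1}{21652} \approx -4.6185 \cdot 10^{-5}$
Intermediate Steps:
$K = 2$ ($K = 2 + 0^{2} = 2 + 0 = 2$)
$w{\left(O,Q \right)} = -2 + 3 Q \left(8 + O\right)$ ($w{\left(O,Q \right)} = -2 + \left(O + 8\right) \left(Q + Q 2\right) = -2 + \left(8 + O\right) \left(Q + 2 Q\right) = -2 + \left(8 + O\right) 3 Q = -2 + 3 Q \left(8 + O\right)$)
$\frac{1}{w{\left(-47,V{\left(-4,5 \right)} \right)} - 22118} = \frac{1}{\left(-2 + 24 \left(-4\right) + 3 \left(-47\right) \left(-4\right)\right) - 22118} = \frac{1}{\left(-2 - 96 + 564\right) - 22118} = \frac{1}{466 - 22118} = \frac{1}{-21652} = - \frac{1}{21652}$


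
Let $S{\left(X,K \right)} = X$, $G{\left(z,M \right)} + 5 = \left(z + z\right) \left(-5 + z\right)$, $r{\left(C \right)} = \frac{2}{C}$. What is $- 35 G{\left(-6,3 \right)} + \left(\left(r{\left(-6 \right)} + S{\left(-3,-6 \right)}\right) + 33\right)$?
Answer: $- \frac{13246}{3} \approx -4415.3$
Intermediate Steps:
$G{\left(z,M \right)} = -5 + 2 z \left(-5 + z\right)$ ($G{\left(z,M \right)} = -5 + \left(z + z\right) \left(-5 + z\right) = -5 + 2 z \left(-5 + z\right)$)
$- 35 G{\left(-6,3 \right)} + \left(\left(r{\left(-6 \right)} + S{\left(-3,-6 \right)}\right) + 33\right) = - 35 \left(-5 - -60 + 2 \left(-6\right)^{2}\right) + \left(\left(\frac{2}{-6} - 3\right) + 33\right) = - 35 \left(-5 + 60 + 2 \cdot 36\right) + \left(\left(2 \left(- \frac{1}{6}\right) - 3\right) + 33\right) = - 35 \left(-5 + 60 + 72\right) + \left(\left(- \frac{1}{3} - 3\right) + 33\right) = \left(-35\right) 127 + \left(- \frac{10}{3} + 33\right) = -4445 + \frac{89}{3} = - \frac{13246}{3}$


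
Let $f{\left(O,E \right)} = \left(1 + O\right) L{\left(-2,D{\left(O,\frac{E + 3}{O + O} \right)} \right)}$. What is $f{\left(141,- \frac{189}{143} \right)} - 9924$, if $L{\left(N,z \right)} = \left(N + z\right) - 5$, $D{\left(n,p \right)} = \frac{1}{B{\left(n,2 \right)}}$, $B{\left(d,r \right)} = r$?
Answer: $-10847$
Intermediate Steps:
$D{\left(n,p \right)} = \frac{1}{2}$
$L{\left(N,z \right)} = -5 + N + z$
$f{\left(O,E \right)} = - \frac{13}{2} - \frac{13 O}{2}$ ($f{\left(O,E \right)} = \left(1 + O\right) \left(-5 - 2 + \frac{1}{2}\right) = \left(1 + O\right) \left(- \frac{13}{2}\right) = - \frac{13}{2} - \frac{13 O}{2}$)
$f{\left(141,- \frac{189}{143} \right)} - 9924 = \left(- \frac{13}{2} - \frac{1833}{2}\right) - 9924 = -923 - 9924 = -10847$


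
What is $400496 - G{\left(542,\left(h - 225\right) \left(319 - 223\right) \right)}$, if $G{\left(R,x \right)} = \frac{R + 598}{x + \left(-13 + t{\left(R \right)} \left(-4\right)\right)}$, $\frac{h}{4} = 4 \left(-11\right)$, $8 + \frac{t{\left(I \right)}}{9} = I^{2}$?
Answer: $\frac{850150881748}{2122745} \approx 4.005 \cdot 10^{5}$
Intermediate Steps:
$t{\left(I \right)} = -72 + 9 I^{2}$
$h = -176$ ($h = 4 \cdot 4 \left(-11\right) = 4 \left(-44\right) = -176$)
$G{\left(R,x \right)} = \frac{598 + R}{275 + x - 36 R^{2}}$ ($G{\left(R,x \right)} = \frac{R + 598}{x + \left(-13 + \left(-72 + 9 R^{2}\right) \left(-4\right)\right)} = \frac{598 + R}{x - \left(-275 + 36 R^{2}\right)} = \frac{598 + R}{275 + x - 36 R^{2}}$)
$400496 - G{\left(542,\left(h - 225\right) \left(319 - 223\right) \right)} = 400496 - \frac{598 + 542}{275 + \left(-176 - 225\right) \left(319 - 223\right) - 36 \cdot 542^{2}} = 400496 - \frac{1}{275 - 38496 - 10575504} \cdot 1140 = 400496 - \frac{1}{-10613725} \cdot 1140 = 400496 - \left(- \frac{1}{10613725}\right) 1140 = 400496 - - \frac{228}{2122745} = 400496 + \frac{228}{2122745} = \frac{850150881748}{2122745}$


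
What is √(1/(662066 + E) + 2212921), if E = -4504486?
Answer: √8167997330471075495/1921210 ≈ 1487.6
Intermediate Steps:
√(1/(662066 + E) + 2212921) = √(1/(662066 - 4504486) + 2212921) = √(1/(-3842420) + 2212921) = √(-1/3842420 + 2212921) = √(8502971908819/3842420) = √8167997330471075495/1921210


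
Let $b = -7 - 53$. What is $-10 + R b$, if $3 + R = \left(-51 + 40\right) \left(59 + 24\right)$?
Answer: $54950$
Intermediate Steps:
$b = -60$
$R = -916$ ($R = -3 + \left(-51 + 40\right) \left(59 + 24\right) = -3 - 913 = -916$)
$-10 + R b = -10 - -54960 = -10 + 54960 = 54950$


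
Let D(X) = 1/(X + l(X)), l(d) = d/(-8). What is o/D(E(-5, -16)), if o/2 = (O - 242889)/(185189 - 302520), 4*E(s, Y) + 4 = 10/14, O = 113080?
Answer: -2985607/1877296 ≈ -1.5904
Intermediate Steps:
l(d) = -d/8 (l(d) = d*(-1/8) = -d/8)
E(s, Y) = -23/28 (E(s, Y) = -1 + (10/14)/4 = -1 + (10*(1/14))/4 = -1 + (1/4)*(5/7) = -1 + 5/28 = -23/28)
o = 259618/117331 (o = 2*((113080 - 242889)/(185189 - 302520)) = 2*(-129809/(-117331)) = 2*(-129809*(-1/117331)) = 2*(129809/117331) = 259618/117331 ≈ 2.2127)
D(X) = 8/(7*X) (D(X) = 1/(X - X/8) = 1/(7*X/8) = 8/(7*X))
o/D(E(-5, -16)) = 259618/(117331*((8/(7*(-23/28))))) = 259618/(117331*(((8/7)*(-28/23)))) = 259618/(117331*(-32/23)) = (259618/117331)*(-23/32) = -2985607/1877296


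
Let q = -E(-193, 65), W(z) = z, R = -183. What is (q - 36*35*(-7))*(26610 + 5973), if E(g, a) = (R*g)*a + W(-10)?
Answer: -74514225615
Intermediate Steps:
E(g, a) = -10 - 183*a*g (E(g, a) = (-183*g)*a - 10 = -183*a*g - 10 = -10 - 183*a*g)
q = -2295725 (q = -(-10 - 183*65*(-193)) = -(-10 + 2295735) = -1*2295725 = -2295725)
(q - 36*35*(-7))*(26610 + 5973) = (-2295725 - 36*35*(-7))*(26610 + 5973) = (-2295725 - 1260*(-7))*32583 = (-2295725 + 8820)*32583 = -2286905*32583 = -74514225615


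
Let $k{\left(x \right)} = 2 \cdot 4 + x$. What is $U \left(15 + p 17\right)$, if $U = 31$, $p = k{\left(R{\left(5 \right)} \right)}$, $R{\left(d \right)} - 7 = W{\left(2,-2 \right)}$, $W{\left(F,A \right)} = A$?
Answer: $7316$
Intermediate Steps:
$R{\left(d \right)} = 5$ ($R{\left(d \right)} = 7 - 2 = 5$)
$k{\left(x \right)} = 8 + x$
$p = 13$ ($p = 8 + 5 = 13$)
$U \left(15 + p 17\right) = 31 \left(15 + 13 \cdot 17\right) = 31 \left(15 + 221\right) = 31 \cdot 236 = 7316$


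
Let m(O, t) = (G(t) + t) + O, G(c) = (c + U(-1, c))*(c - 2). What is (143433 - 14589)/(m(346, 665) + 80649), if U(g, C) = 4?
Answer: 42948/175069 ≈ 0.24532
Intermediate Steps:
G(c) = (-2 + c)*(4 + c) (G(c) = (c + 4)*(c - 2) = (4 + c)*(-2 + c) = (-2 + c)*(4 + c))
m(O, t) = -8 + O + t**2 + 3*t (m(O, t) = ((-8 + t**2 + 2*t) + t) + O = (-8 + t**2 + 3*t) + O = -8 + O + t**2 + 3*t)
(143433 - 14589)/(m(346, 665) + 80649) = (143433 - 14589)/((-8 + 346 + 665**2 + 3*665) + 80649) = 128844/((-8 + 346 + 442225 + 1995) + 80649) = 128844/(444558 + 80649) = 128844/525207 = 128844*(1/525207) = 42948/175069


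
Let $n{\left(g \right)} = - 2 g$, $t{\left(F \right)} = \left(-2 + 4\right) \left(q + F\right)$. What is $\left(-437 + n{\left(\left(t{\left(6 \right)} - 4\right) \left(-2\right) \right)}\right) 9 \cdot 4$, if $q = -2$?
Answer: $-15156$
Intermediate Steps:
$t{\left(F \right)} = -4 + 2 F$ ($t{\left(F \right)} = \left(-2 + 4\right) \left(-2 + F\right) = 2 \left(-2 + F\right) = -4 + 2 F$)
$\left(-437 + n{\left(\left(t{\left(6 \right)} - 4\right) \left(-2\right) \right)}\right) 9 \cdot 4 = \left(-437 - 2 \left(\left(-4 + 2 \cdot 6\right) - 4\right) \left(-2\right)\right) 9 \cdot 4 = \left(-437 - 2 \left(\left(-4 + 12\right) - 4\right) \left(-2\right)\right) 36 = \left(-437 - 2 \left(8 - 4\right) \left(-2\right)\right) 36 = \left(-437 - 2 \cdot 4 \left(-2\right)\right) 36 = \left(-437 - -16\right) 36 = \left(-437 + 16\right) 36 = \left(-421\right) 36 = -15156$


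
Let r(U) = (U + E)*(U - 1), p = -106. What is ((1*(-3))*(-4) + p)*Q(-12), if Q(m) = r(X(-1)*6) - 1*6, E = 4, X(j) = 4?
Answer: -59972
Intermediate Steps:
r(U) = (-1 + U)*(4 + U) (r(U) = (U + 4)*(U - 1) = (4 + U)*(-1 + U) = (-1 + U)*(4 + U))
Q(m) = 638 (Q(m) = (-4 + (4*6)² + 3*(4*6)) - 1*6 = (-4 + 24² + 3*24) - 6 = (-4 + 576 + 72) - 6 = 644 - 6 = 638)
((1*(-3))*(-4) + p)*Q(-12) = ((1*(-3))*(-4) - 106)*638 = (-3*(-4) - 106)*638 = (12 - 106)*638 = -94*638 = -59972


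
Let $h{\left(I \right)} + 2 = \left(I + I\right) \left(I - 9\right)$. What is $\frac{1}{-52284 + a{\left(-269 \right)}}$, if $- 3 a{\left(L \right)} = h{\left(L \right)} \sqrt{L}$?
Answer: $\frac{i}{6 \left(- 8714 i + 8309 \sqrt{269}\right)} \approx -7.7883 \cdot 10^{-8} + 1.218 \cdot 10^{-6} i$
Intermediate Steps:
$h{\left(I \right)} = -2 + 2 I \left(-9 + I\right)$ ($h{\left(I \right)} = -2 + \left(I + I\right) \left(I - 9\right) = -2 + 2 I \left(-9 + I\right)$)
$a{\left(L \right)} = - \frac{\sqrt{L} \left(-2 - 18 L + 2 L^{2}\right)}{3}$ ($a{\left(L \right)} = - \frac{\left(-2 - 18 L + 2 L^{2}\right) \sqrt{L}}{3} = - \frac{\sqrt{L} \left(-2 - 18 L + 2 L^{2}\right)}{3}$)
$\frac{1}{-52284 + a{\left(-269 \right)}} = \frac{1}{-52284 + \frac{2 \sqrt{-269} \left(1 - \left(-269\right)^{2} + 9 \left(-269\right)\right)}{3}} = \frac{1}{-52284 + \frac{2 i \sqrt{269} \left(1 - 72361 - 2421\right)}{3}} = \frac{1}{-52284 + \frac{2}{3} i \sqrt{269} \left(-74781\right)} = \frac{1}{-52284 - 49854 i \sqrt{269}}$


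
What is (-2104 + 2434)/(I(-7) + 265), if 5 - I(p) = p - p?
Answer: 11/9 ≈ 1.2222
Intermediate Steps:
I(p) = 5 (I(p) = 5 - (p - p) = 5 - 1*0 = 5 + 0 = 5)
(-2104 + 2434)/(I(-7) + 265) = (-2104 + 2434)/(5 + 265) = 330/270 = 330*(1/270) = 11/9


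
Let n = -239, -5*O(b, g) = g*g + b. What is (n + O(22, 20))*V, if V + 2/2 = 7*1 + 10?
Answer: -25872/5 ≈ -5174.4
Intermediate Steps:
O(b, g) = -b/5 - g**2/5 (O(b, g) = -(g*g + b)/5 = -(g**2 + b)/5 = -(b + g**2)/5 = -b/5 - g**2/5)
V = 16 (V = -1 + (7*1 + 10) = -1 + (7 + 10) = -1 + 17 = 16)
(n + O(22, 20))*V = (-239 + (-1/5*22 - 1/5*20**2))*16 = (-239 + (-22/5 - 1/5*400))*16 = (-239 + (-22/5 - 80))*16 = (-239 - 422/5)*16 = -1617/5*16 = -25872/5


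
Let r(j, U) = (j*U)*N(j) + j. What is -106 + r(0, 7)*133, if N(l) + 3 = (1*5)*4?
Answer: -106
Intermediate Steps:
N(l) = 17 (N(l) = -3 + (1*5)*4 = -3 + 5*4 = -3 + 20 = 17)
r(j, U) = j + 17*U*j (r(j, U) = (j*U)*17 + j = (U*j)*17 + j = 17*U*j + j = j + 17*U*j)
-106 + r(0, 7)*133 = -106 + (0*(1 + 17*7))*133 = -106 + (0*(1 + 119))*133 = -106 + (0*120)*133 = -106 + 0*133 = -106 + 0 = -106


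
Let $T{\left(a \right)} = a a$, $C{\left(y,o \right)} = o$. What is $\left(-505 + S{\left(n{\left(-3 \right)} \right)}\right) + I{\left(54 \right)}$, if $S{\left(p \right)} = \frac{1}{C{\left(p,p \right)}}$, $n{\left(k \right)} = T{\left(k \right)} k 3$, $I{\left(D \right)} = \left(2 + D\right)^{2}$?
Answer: $\frac{213110}{81} \approx 2631.0$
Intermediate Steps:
$T{\left(a \right)} = a^{2}$
$n{\left(k \right)} = 3 k^{3}$ ($n{\left(k \right)} = k^{2} k 3 = k^{3} \cdot 3 = 3 k^{3}$)
$S{\left(p \right)} = \frac{1}{p}$
$\left(-505 + S{\left(n{\left(-3 \right)} \right)}\right) + I{\left(54 \right)} = \left(-505 + \frac{1}{3 \left(-3\right)^{3}}\right) + \left(2 + 54\right)^{2} = \left(-505 + \frac{1}{3 \left(-27\right)}\right) + 56^{2} = \left(-505 + \frac{1}{-81}\right) + 3136 = \left(-505 - \frac{1}{81}\right) + 3136 = - \frac{40906}{81} + 3136 = \frac{213110}{81}$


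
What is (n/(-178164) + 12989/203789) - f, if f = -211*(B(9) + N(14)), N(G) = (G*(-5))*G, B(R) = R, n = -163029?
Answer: -2479585274248933/12102621132 ≈ -2.0488e+5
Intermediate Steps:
N(G) = -5*G² (N(G) = (-5*G)*G = -5*G²)
f = 204881 (f = -211*(9 - 5*14²) = -211*(9 - 5*196) = -211*(9 - 980) = -211*(-971) = 204881)
(n/(-178164) + 12989/203789) - f = (-163029/(-178164) + 12989/203789) - 1*204881 = (-163029*(-1/178164) + 12989*(1/203789)) - 204881 = (54343/59388 + 12989/203789) - 204881 = 11845896359/12102621132 - 204881 = -2479585274248933/12102621132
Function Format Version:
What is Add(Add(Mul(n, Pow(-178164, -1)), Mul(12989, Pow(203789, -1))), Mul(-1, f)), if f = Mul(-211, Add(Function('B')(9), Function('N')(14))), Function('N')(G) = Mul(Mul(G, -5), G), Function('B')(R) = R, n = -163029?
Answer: Rational(-2479585274248933, 12102621132) ≈ -2.0488e+5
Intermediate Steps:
Function('N')(G) = Mul(-5, Pow(G, 2)) (Function('N')(G) = Mul(Mul(-5, G), G) = Mul(-5, Pow(G, 2)))
f = 204881 (f = Mul(-211, Add(9, Mul(-5, Pow(14, 2)))) = Mul(-211, Add(9, Mul(-5, 196))) = Mul(-211, Add(9, -980)) = Mul(-211, -971) = 204881)
Add(Add(Mul(n, Pow(-178164, -1)), Mul(12989, Pow(203789, -1))), Mul(-1, f)) = Add(Add(Mul(-163029, Pow(-178164, -1)), Mul(12989, Pow(203789, -1))), Mul(-1, 204881)) = Add(Add(Mul(-163029, Rational(-1, 178164)), Mul(12989, Rational(1, 203789))), -204881) = Add(Add(Rational(54343, 59388), Rational(12989, 203789)), -204881) = Add(Rational(11845896359, 12102621132), -204881) = Rational(-2479585274248933, 12102621132)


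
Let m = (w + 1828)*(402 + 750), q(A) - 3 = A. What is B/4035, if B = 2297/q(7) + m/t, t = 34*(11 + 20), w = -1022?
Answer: 188809/685950 ≈ 0.27525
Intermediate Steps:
q(A) = 3 + A
m = 928512 (m = (-1022 + 1828)*(402 + 750) = 806*1152 = 928512)
t = 1054 (t = 34*31 = 1054)
B = 188809/170 (B = 2297/(3 + 7) + 928512/1054 = 2297/10 + 928512*(1/1054) = 2297*(⅒) + 14976/17 = 2297/10 + 14976/17 = 188809/170 ≈ 1110.6)
B/4035 = (188809/170)/4035 = (188809/170)*(1/4035) = 188809/685950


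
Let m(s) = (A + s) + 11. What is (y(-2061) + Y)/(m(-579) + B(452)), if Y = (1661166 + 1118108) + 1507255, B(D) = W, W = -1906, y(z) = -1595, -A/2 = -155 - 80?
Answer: -2142467/1002 ≈ -2138.2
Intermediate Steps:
A = 470 (A = -2*(-155 - 80) = -2*(-235) = 470)
B(D) = -1906
m(s) = 481 + s (m(s) = (470 + s) + 11 = 481 + s)
Y = 4286529 (Y = 2779274 + 1507255 = 4286529)
(y(-2061) + Y)/(m(-579) + B(452)) = (-1595 + 4286529)/((481 - 579) - 1906) = 4284934/(-98 - 1906) = 4284934/(-2004) = 4284934*(-1/2004) = -2142467/1002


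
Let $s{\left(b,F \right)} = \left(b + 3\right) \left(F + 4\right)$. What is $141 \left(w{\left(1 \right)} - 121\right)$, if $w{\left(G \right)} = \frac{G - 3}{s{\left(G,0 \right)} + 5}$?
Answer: $- \frac{119521}{7} \approx -17074.0$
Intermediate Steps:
$s{\left(b,F \right)} = \left(3 + b\right) \left(4 + F\right)$
$w{\left(G \right)} = \frac{-3 + G}{17 + 4 G}$ ($w{\left(G \right)} = \frac{G - 3}{\left(12 + 3 \cdot 0 + 4 G + 0 G\right) + 5} = \frac{-3 + G}{\left(12 + 0 + 4 G + 0\right) + 5} = \frac{-3 + G}{\left(12 + 4 G\right) + 5} = \frac{-3 + G}{17 + 4 G}$)
$141 \left(w{\left(1 \right)} - 121\right) = 141 \left(\frac{-3 + 1}{17 + 4 \cdot 1} - 121\right) = 141 \left(\frac{1}{17 + 4} \left(-2\right) - 121\right) = 141 \left(\frac{1}{21} \left(-2\right) - 121\right) = 141 \left(- \frac{2}{21} - 121\right) = 141 \left(- \frac{2543}{21}\right) = - \frac{119521}{7}$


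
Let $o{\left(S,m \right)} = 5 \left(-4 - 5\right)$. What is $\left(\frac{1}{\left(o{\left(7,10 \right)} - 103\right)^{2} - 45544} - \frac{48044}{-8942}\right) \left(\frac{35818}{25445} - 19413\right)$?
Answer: $- \frac{40069949294608129}{384199289400} \approx -1.0429 \cdot 10^{5}$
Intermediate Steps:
$o{\left(S,m \right)} = -45$ ($o{\left(S,m \right)} = 5 \left(-9\right) = -45$)
$\left(\frac{1}{\left(o{\left(7,10 \right)} - 103\right)^{2} - 45544} - \frac{48044}{-8942}\right) \left(\frac{35818}{25445} - 19413\right) = \left(\frac{1}{\left(-45 - 103\right)^{2} - 45544} - \frac{48044}{-8942}\right) \left(\frac{35818}{25445} - 19413\right) = \left(\frac{1}{\left(-148\right)^{2} - 45544} - - \frac{24022}{4471}\right) \left(35818 \cdot \frac{1}{25445} - 19413\right) = \left(\frac{1}{21904 - 45544} + \frac{24022}{4471}\right) \left(\frac{35818}{25445} - 19413\right) = \left(\frac{1}{-23640} + \frac{24022}{4471}\right) \left(- \frac{493927967}{25445}\right) = \left(- \frac{1}{23640} + \frac{24022}{4471}\right) \left(- \frac{493927967}{25445}\right) = \frac{567875609}{105694440} \left(- \frac{493927967}{25445}\right) = - \frac{40069949294608129}{384199289400}$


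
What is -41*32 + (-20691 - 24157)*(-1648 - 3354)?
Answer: 224328384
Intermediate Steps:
-41*32 + (-20691 - 24157)*(-1648 - 3354) = -1312 - 44848*(-5002) = -1312 + 224329696 = 224328384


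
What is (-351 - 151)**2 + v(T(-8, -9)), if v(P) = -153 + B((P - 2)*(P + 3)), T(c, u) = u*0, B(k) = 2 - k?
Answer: 251859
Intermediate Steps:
T(c, u) = 0
v(P) = -151 - (-2 + P)*(3 + P) (v(P) = -153 + (2 - (P - 2)*(P + 3)) = -153 + (2 - (-2 + P)*(3 + P)) = -151 - (-2 + P)*(3 + P))
(-351 - 151)**2 + v(T(-8, -9)) = (-351 - 151)**2 + (-145 - 1*0 - 1*0**2) = (-502)**2 + (-145 + 0 - 1*0) = 252004 + (-145 + 0 + 0) = 252004 - 145 = 251859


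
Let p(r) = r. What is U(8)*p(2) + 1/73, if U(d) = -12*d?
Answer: -14015/73 ≈ -191.99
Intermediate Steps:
U(d) = -12*d
U(8)*p(2) + 1/73 = -12*8*2 + 1/73 = -96*2 + 1/73 = -192 + 1/73 = -14015/73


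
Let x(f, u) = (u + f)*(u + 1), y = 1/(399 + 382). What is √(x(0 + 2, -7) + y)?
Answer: √18299611/781 ≈ 5.4773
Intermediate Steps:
y = 1/781 ≈ 0.0012804
x(f, u) = (1 + u)*(f + u) (x(f, u) = (f + u)*(1 + u) = (1 + u)*(f + u))
√(x(0 + 2, -7) + y) = √(((0 + 2) - 7 + (-7)² + (0 + 2)*(-7)) + 1/781) = √((2 - 7 + 49 + 2*(-7)) + 1/781) = √((2 - 7 + 49 - 14) + 1/781) = √(30 + 1/781) = √(23431/781) = √18299611/781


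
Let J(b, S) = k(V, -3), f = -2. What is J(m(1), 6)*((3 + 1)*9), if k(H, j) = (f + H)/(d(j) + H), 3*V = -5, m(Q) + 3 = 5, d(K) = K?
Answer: 198/7 ≈ 28.286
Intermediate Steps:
m(Q) = 2 (m(Q) = -3 + 5 = 2)
V = -5/3 (V = (⅓)*(-5) = -5/3 ≈ -1.6667)
k(H, j) = (-2 + H)/(H + j) (k(H, j) = (-2 + H)/(j + H) = (-2 + H)/(H + j))
J(b, S) = 11/14 (J(b, S) = (-2 - 5/3)/(-5/3 - 3) = -11/3/(-14/3) = -3/14*(-11/3) = 11/14)
J(m(1), 6)*((3 + 1)*9) = 11*((3 + 1)*9)/14 = 11*(4*9)/14 = (11/14)*36 = 198/7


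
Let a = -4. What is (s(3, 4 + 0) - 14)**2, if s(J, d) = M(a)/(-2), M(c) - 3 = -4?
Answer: 729/4 ≈ 182.25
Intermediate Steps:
M(c) = -1 (M(c) = 3 - 4 = -1)
s(J, d) = 1/2 (s(J, d) = -1/(-2) = -1*(-1/2) = 1/2)
(s(3, 4 + 0) - 14)**2 = (1/2 - 14)**2 = (-27/2)**2 = 729/4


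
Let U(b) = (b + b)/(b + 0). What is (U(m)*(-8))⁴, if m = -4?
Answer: 65536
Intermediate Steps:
U(b) = 2 (U(b) = (2*b)/b = 2)
(U(m)*(-8))⁴ = (2*(-8))⁴ = (-16)⁴ = 65536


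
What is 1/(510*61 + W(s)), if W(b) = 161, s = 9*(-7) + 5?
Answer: 1/31271 ≈ 3.1979e-5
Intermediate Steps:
s = -58 (s = -63 + 5 = -58)
1/(510*61 + W(s)) = 1/(510*61 + 161) = 1/(31110 + 161) = 1/31271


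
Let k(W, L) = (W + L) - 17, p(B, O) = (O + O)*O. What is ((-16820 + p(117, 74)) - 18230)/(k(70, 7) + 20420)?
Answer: -12049/10240 ≈ -1.1767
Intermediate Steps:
p(B, O) = 2*O² (p(B, O) = (2*O)*O = 2*O²)
k(W, L) = -17 + L + W (k(W, L) = (L + W) - 17 = -17 + L + W)
((-16820 + p(117, 74)) - 18230)/(k(70, 7) + 20420) = ((-16820 + 2*74²) - 18230)/((-17 + 7 + 70) + 20420) = ((-16820 + 2*5476) - 18230)/(60 + 20420) = ((-16820 + 10952) - 18230)/20480 = (-5868 - 18230)*(1/20480) = -24098*1/20480 = -12049/10240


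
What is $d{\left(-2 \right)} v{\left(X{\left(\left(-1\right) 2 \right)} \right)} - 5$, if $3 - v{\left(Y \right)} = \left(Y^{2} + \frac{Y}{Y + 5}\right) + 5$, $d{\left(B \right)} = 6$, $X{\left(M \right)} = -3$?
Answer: $-62$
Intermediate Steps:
$v{\left(Y \right)} = -2 - Y^{2} - \frac{Y}{5 + Y}$ ($v{\left(Y \right)} = 3 - \left(\left(Y^{2} + \frac{Y}{Y + 5}\right) + 5\right) = 3 - \left(\left(Y^{2} + \frac{Y}{5 + Y}\right) + 5\right) = 3 - \left(5 + Y^{2} + \frac{Y}{5 + Y}\right) = -2 - Y^{2} - \frac{Y}{5 + Y}$)
$d{\left(-2 \right)} v{\left(X{\left(\left(-1\right) 2 \right)} \right)} - 5 = 6 \frac{-10 - \left(-3\right)^{3} - 5 \left(-3\right)^{2} - -9}{5 - 3} - 5 = 6 \frac{-10 - -27 - 45 + 9}{2} - 5 = 6 \frac{-10 + 27 - 45 + 9}{2} - 5 = 6 \cdot \frac{1}{2} \left(-19\right) - 5 = 6 \left(- \frac{19}{2}\right) - 5 = -57 - 5 = -62$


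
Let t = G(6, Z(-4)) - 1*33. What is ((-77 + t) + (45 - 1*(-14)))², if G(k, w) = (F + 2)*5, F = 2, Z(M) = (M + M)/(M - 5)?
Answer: 961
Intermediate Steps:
Z(M) = 2*M/(-5 + M) (Z(M) = (2*M)/(-5 + M) = 2*M/(-5 + M))
G(k, w) = 20 (G(k, w) = (2 + 2)*5 = 4*5 = 20)
t = -13 (t = 20 - 1*33 = 20 - 33 = -13)
((-77 + t) + (45 - 1*(-14)))² = ((-77 - 13) + (45 - 1*(-14)))² = (-90 + (45 + 14))² = (-90 + 59)² = (-31)² = 961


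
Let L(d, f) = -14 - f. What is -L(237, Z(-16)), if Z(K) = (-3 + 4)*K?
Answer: -2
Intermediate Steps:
Z(K) = K (Z(K) = 1*K = K)
-L(237, Z(-16)) = -(-14 - 1*(-16)) = -(-14 + 16) = -1*2 = -2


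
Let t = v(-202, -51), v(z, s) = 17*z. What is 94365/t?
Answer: -94365/3434 ≈ -27.480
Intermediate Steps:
t = -3434 (t = 17*(-202) = -3434)
94365/t = 94365/(-3434) = 94365*(-1/3434) = -94365/3434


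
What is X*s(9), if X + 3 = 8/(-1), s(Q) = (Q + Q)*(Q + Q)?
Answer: -3564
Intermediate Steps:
s(Q) = 4*Q² (s(Q) = (2*Q)*(2*Q) = 4*Q²)
X = -11 (X = -3 + 8/(-1) = -3 + 8*(-1) = -3 - 8 = -11)
X*s(9) = -44*9² = -44*81 = -11*324 = -3564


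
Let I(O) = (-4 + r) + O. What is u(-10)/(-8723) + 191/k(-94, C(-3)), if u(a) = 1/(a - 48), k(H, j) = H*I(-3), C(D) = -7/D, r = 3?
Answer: 48316885/95115592 ≈ 0.50798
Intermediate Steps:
I(O) = -1 + O (I(O) = (-4 + 3) + O = -1 + O)
k(H, j) = -4*H (k(H, j) = H*(-1 - 3) = H*(-4) = -4*H)
u(a) = 1/(-48 + a)
u(-10)/(-8723) + 191/k(-94, C(-3)) = 1/(-48 - 10*(-8723)) + 191/((-4*(-94))) = -1/8723/(-58) + 191/376 = -1/58*(-1/8723) + 191*(1/376) = 1/505934 + 191/376 = 48316885/95115592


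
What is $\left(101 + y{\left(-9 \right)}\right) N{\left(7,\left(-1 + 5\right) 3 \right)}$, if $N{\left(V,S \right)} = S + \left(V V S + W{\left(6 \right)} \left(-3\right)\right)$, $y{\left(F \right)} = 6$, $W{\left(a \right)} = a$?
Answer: $62274$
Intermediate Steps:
$N{\left(V,S \right)} = -18 + S + S V^{2}$ ($N{\left(V,S \right)} = S + \left(V V S + 6 \left(-3\right)\right) = S + \left(V^{2} S - 18\right) = S + \left(S V^{2} - 18\right) = S + \left(-18 + S V^{2}\right) = -18 + S + S V^{2}$)
$\left(101 + y{\left(-9 \right)}\right) N{\left(7,\left(-1 + 5\right) 3 \right)} = \left(101 + 6\right) \left(-18 + \left(-1 + 5\right) 3 + \left(-1 + 5\right) 3 \cdot 7^{2}\right) = 107 \left(-18 + 4 \cdot 3 + 4 \cdot 3 \cdot 49\right) = 107 \left(-18 + 12 + 12 \cdot 49\right) = 107 \left(-18 + 12 + 588\right) = 107 \cdot 582 = 62274$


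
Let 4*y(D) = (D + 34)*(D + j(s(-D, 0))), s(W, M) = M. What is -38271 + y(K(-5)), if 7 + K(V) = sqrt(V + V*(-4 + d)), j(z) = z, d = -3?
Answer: -153243/4 + 5*sqrt(30) ≈ -38283.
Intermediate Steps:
K(V) = -7 + sqrt(6)*sqrt(-V) (K(V) = -7 + sqrt(V + V*(-4 - 3)) = -7 + sqrt(V + V*(-7)) = -7 + sqrt(V - 7*V) = -7 + sqrt(-6*V) = -7 + sqrt(6)*sqrt(-V))
y(D) = D*(34 + D)/4 (y(D) = ((D + 34)*(D + 0))/4 = ((34 + D)*D)/4 = (D*(34 + D))/4 = D*(34 + D)/4)
-38271 + y(K(-5)) = -38271 + (-7 + sqrt(6)*sqrt(-1*(-5)))*(34 + (-7 + sqrt(6)*sqrt(-1*(-5))))/4 = -38271 + (-7 + sqrt(6)*sqrt(5))*(34 + (-7 + sqrt(6)*sqrt(5)))/4 = -38271 + (-7 + sqrt(30))*(34 + (-7 + sqrt(30)))/4 = -38271 + (-7 + sqrt(30))*(27 + sqrt(30))/4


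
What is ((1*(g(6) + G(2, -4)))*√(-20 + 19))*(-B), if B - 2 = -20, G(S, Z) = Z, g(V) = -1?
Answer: -90*I ≈ -90.0*I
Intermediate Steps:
B = -18 (B = 2 - 20 = -18)
((1*(g(6) + G(2, -4)))*√(-20 + 19))*(-B) = ((1*(-1 - 4))*√(-20 + 19))*(-1*(-18)) = ((1*(-5))*√(-1))*18 = -5*I*18 = -90*I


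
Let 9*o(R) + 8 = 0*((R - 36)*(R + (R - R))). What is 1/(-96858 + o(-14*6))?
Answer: -9/871730 ≈ -1.0324e-5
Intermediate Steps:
o(R) = -8/9 (o(R) = -8/9 + (0*((R - 36)*(R + (R - R))))/9 = -8/9 + (0*((-36 + R)*(R + 0)))/9 = -8/9 + (0*((-36 + R)*R))/9 = -8/9 + (0*(R*(-36 + R)))/9 = -8/9 + (⅑)*0 = -8/9 + 0 = -8/9)
1/(-96858 + o(-14*6)) = 1/(-96858 - 8/9) = 1/(-871730/9) = -9/871730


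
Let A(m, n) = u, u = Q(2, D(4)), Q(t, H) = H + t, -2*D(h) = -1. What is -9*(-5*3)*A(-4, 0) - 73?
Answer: 529/2 ≈ 264.50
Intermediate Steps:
D(h) = 1/2 (D(h) = -1/2*(-1) = 1/2)
u = 5/2 (u = 1/2 + 2 = 5/2 ≈ 2.5000)
A(m, n) = 5/2
-9*(-5*3)*A(-4, 0) - 73 = -9*(-5*3)*5/2 - 73 = -(-135)*5/2 - 73 = -9*(-75/2) - 73 = 675/2 - 73 = 529/2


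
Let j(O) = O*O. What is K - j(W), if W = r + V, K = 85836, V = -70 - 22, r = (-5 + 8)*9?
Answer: 81611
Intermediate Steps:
r = 27 (r = 3*9 = 27)
V = -92
W = -65 (W = 27 - 92 = -65)
j(O) = O²
K - j(W) = 85836 - 1*(-65)² = 85836 - 1*4225 = 85836 - 4225 = 81611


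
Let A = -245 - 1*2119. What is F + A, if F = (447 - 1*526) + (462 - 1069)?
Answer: -3050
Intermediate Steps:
F = -686 (F = (447 - 526) - 607 = -79 - 607 = -686)
A = -2364 (A = -245 - 2119 = -2364)
F + A = -686 - 2364 = -3050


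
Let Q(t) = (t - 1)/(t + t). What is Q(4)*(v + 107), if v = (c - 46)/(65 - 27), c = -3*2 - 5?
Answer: 633/16 ≈ 39.563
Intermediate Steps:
c = -11 (c = -6 - 5 = -11)
v = -3/2 (v = (-11 - 46)/(65 - 27) = -57/38 = -57*1/38 = -3/2 ≈ -1.5000)
Q(t) = (-1 + t)/(2*t) (Q(t) = (-1 + t)/((2*t)) = (-1 + t)*(1/(2*t)) = (-1 + t)/(2*t))
Q(4)*(v + 107) = ((1/2)*(-1 + 4)/4)*(-3/2 + 107) = ((1/2)*(1/4)*3)*(211/2) = (3/8)*(211/2) = 633/16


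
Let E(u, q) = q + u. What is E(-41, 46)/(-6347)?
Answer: -5/6347 ≈ -0.00078777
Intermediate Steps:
E(-41, 46)/(-6347) = (46 - 41)/(-6347) = 5*(-1/6347) = -5/6347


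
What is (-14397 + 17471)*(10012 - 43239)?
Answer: -102139798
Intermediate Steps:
(-14397 + 17471)*(10012 - 43239) = 3074*(-33227) = -102139798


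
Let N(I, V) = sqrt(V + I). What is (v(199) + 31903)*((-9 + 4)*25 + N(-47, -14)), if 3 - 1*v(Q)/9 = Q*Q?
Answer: 40559875 - 324479*I*sqrt(61) ≈ 4.056e+7 - 2.5343e+6*I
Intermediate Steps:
N(I, V) = sqrt(I + V)
v(Q) = 27 - 9*Q**2 (v(Q) = 27 - 9*Q*Q = 27 - 9*Q**2)
(v(199) + 31903)*((-9 + 4)*25 + N(-47, -14)) = ((27 - 9*199**2) + 31903)*((-9 + 4)*25 + sqrt(-47 - 14)) = ((27 - 9*39601) + 31903)*(-5*25 + sqrt(-61)) = ((27 - 356409) + 31903)*(-125 + I*sqrt(61)) = (-356382 + 31903)*(-125 + I*sqrt(61)) = -324479*(-125 + I*sqrt(61)) = 40559875 - 324479*I*sqrt(61)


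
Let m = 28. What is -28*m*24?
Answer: -18816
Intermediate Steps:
-28*m*24 = -28*28*24 = -784*24 = -18816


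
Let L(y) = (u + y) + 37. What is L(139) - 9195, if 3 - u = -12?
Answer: -9004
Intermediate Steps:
u = 15 (u = 3 - 1*(-12) = 3 + 12 = 15)
L(y) = 52 + y (L(y) = (15 + y) + 37 = 52 + y)
L(139) - 9195 = (52 + 139) - 9195 = 191 - 9195 = -9004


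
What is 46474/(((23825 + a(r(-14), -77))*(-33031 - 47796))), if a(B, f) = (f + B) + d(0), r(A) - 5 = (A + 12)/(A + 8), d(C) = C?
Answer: -69711/2879866010 ≈ -2.4206e-5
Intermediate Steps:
r(A) = 5 + (12 + A)/(8 + A) (r(A) = 5 + (A + 12)/(A + 8) = 5 + (12 + A)/(8 + A))
a(B, f) = B + f (a(B, f) = (f + B) + 0 = (B + f) + 0 = B + f)
46474/(((23825 + a(r(-14), -77))*(-33031 - 47796))) = 46474/(((23825 + (2*(26 + 3*(-14))/(8 - 14) - 77))*(-33031 - 47796))) = 46474/(((23825 + (2*(26 - 42)/(-6) - 77))*(-80827))) = 46474/(((23825 + (2*(-⅙)*(-16) - 77))*(-80827))) = 46474/(((23825 + (16/3 - 77))*(-80827))) = 46474/(((23825 - 215/3)*(-80827))) = 46474/(((71260/3)*(-80827))) = 46474/(-5759732020/3) = 46474*(-3/5759732020) = -69711/2879866010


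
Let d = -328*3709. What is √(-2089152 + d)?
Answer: 2*I*√826426 ≈ 1818.2*I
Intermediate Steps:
d = -1216552
√(-2089152 + d) = √(-2089152 - 1216552) = √(-3305704) = 2*I*√826426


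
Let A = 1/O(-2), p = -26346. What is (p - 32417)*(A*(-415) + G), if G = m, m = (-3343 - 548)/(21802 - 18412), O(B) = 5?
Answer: 5587597381/1130 ≈ 4.9448e+6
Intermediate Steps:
A = ⅕ (A = 1/5 = ⅕ ≈ 0.20000)
m = -1297/1130 (m = -3891/3390 = -3891*1/3390 = -1297/1130 ≈ -1.1478)
G = -1297/1130 ≈ -1.1478
(p - 32417)*(A*(-415) + G) = (-26346 - 32417)*((⅕)*(-415) - 1297/1130) = -58763*(-83 - 1297/1130) = -58763*(-95087/1130) = 5587597381/1130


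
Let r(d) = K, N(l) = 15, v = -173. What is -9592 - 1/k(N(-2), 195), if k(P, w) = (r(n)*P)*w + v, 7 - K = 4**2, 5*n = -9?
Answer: -254168815/26498 ≈ -9592.0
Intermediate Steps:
n = -9/5 (n = (1/5)*(-9) = -9/5 ≈ -1.8000)
K = -9 (K = 7 - 1*4**2 = 7 - 1*16 = 7 - 16 = -9)
r(d) = -9
k(P, w) = -173 - 9*P*w (k(P, w) = (-9*P)*w - 173 = -9*P*w - 173 = -173 - 9*P*w)
-9592 - 1/k(N(-2), 195) = -9592 - 1/(-173 - 9*15*195) = -9592 - 1/(-173 - 26325) = -9592 - 1/(-26498) = -9592 - 1*(-1/26498) = -9592 + 1/26498 = -254168815/26498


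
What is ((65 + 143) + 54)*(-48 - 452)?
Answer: -131000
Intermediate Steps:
((65 + 143) + 54)*(-48 - 452) = (208 + 54)*(-500) = 262*(-500) = -131000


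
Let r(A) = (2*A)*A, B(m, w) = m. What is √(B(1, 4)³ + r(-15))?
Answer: √451 ≈ 21.237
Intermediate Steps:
r(A) = 2*A²
√(B(1, 4)³ + r(-15)) = √(1³ + 2*(-15)²) = √(1 + 2*225) = √(1 + 450) = √451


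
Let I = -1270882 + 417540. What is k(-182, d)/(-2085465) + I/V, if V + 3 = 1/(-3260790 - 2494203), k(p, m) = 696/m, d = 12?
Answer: 204833422834743259/720110230314 ≈ 2.8445e+5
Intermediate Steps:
V = -17264980/5754993 (V = -3 + 1/(-3260790 - 2494203) = -3 + 1/(-5754993) = -3 - 1/5754993 = -17264980/5754993 ≈ -3.0000)
I = -853342
k(-182, d)/(-2085465) + I/V = (696/12)/(-2085465) - 853342/(-17264980/5754993) = (696*(1/12))*(-1/2085465) - 853342*(-5754993/17264980) = 58*(-1/2085465) + 2455488618303/8632490 = -58/2085465 + 2455488618303/8632490 = 204833422834743259/720110230314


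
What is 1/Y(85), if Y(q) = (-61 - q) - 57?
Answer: -1/203 ≈ -0.0049261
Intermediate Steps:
Y(q) = -118 - q
1/Y(85) = 1/(-118 - 1*85) = 1/(-118 - 85) = 1/(-203) = -1/203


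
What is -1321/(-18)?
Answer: 1321/18 ≈ 73.389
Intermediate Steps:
-1321/(-18) = -1321*(-1/18) = 1321/18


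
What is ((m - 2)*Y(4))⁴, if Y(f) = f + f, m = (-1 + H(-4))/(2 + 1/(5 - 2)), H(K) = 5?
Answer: 65536/2401 ≈ 27.295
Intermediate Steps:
m = 12/7 (m = (-1 + 5)/(2 + 1/(5 - 2)) = 4/(2 + 1/3) = 4/(2 + ⅓) = 4/(7/3) = 4*(3/7) = 12/7 ≈ 1.7143)
Y(f) = 2*f
((m - 2)*Y(4))⁴ = ((12/7 - 2)*(2*4))⁴ = (-2/7*8)⁴ = (-16/7)⁴ = 65536/2401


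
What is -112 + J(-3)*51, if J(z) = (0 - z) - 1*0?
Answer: 41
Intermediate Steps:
J(z) = -z (J(z) = -z + 0 = -z)
-112 + J(-3)*51 = -112 - 1*(-3)*51 = -112 + 3*51 = -112 + 153 = 41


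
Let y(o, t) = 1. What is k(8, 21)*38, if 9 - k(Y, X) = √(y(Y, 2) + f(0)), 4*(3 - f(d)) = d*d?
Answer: 266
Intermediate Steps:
f(d) = 3 - d²/4 (f(d) = 3 - d*d/4 = 3 - d²/4)
k(Y, X) = 7 (k(Y, X) = 9 - √(1 + (3 - ¼*0²)) = 9 - √(1 + (3 - ¼*0)) = 9 - √(1 + (3 + 0)) = 9 - √(1 + 3) = 9 - √4 = 9 - 1*2 = 9 - 2 = 7)
k(8, 21)*38 = 7*38 = 266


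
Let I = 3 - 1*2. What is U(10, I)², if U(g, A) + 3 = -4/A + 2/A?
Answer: 25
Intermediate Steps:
I = 1 (I = 3 - 2 = 1)
U(g, A) = -3 - 2/A (U(g, A) = -3 + (-4/A + 2/A) = -3 - 2/A)
U(10, I)² = (-3 - 2/1)² = (-3 - 2*1)² = (-3 - 2)² = (-5)² = 25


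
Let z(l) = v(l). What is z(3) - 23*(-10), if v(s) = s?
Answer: 233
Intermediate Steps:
z(l) = l
z(3) - 23*(-10) = 3 - 23*(-10) = 3 + 230 = 233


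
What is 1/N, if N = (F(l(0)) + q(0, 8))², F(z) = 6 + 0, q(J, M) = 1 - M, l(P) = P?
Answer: 1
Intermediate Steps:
F(z) = 6
N = 1 (N = (6 + (1 - 1*8))² = (6 + (1 - 8))² = (6 - 7)² = (-1)² = 1)
1/N = 1/1 = 1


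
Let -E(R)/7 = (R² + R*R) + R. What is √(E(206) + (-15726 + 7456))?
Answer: 2*I*√150954 ≈ 777.06*I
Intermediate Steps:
E(R) = -14*R² - 7*R (E(R) = -7*((R² + R*R) + R) = -7*((R² + R²) + R) = -7*(2*R² + R) = -7*(R + 2*R²) = -14*R² - 7*R)
√(E(206) + (-15726 + 7456)) = √(-7*206*(1 + 2*206) + (-15726 + 7456)) = √(-7*206*(1 + 412) - 8270) = √(-7*206*413 - 8270) = √(-595546 - 8270) = √(-603816) = 2*I*√150954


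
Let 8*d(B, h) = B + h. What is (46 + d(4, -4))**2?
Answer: 2116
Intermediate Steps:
d(B, h) = B/8 + h/8 (d(B, h) = (B + h)/8 = B/8 + h/8)
(46 + d(4, -4))**2 = (46 + ((1/8)*4 + (1/8)*(-4)))**2 = (46 + (1/2 - 1/2))**2 = (46 + 0)**2 = 46**2 = 2116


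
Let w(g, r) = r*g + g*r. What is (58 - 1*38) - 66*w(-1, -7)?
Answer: -904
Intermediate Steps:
w(g, r) = 2*g*r (w(g, r) = g*r + g*r = 2*g*r)
(58 - 1*38) - 66*w(-1, -7) = (58 - 1*38) - 132*(-1)*(-7) = (58 - 38) - 66*14 = 20 - 924 = -904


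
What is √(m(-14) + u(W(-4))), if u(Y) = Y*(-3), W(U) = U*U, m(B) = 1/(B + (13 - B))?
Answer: I*√8099/13 ≈ 6.9227*I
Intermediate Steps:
m(B) = 1/13
W(U) = U²
u(Y) = -3*Y
√(m(-14) + u(W(-4))) = √(1/13 - 3*(-4)²) = √(1/13 - 3*16) = √(1/13 - 48) = √(-623/13) = I*√8099/13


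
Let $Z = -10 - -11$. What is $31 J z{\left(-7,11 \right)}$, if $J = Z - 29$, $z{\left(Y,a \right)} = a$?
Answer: $-9548$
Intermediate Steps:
$Z = 1$ ($Z = -10 + 11 = 1$)
$J = -28$ ($J = 1 - 29 = -28$)
$31 J z{\left(-7,11 \right)} = 31 \left(-28\right) 11 = \left(-868\right) 11 = -9548$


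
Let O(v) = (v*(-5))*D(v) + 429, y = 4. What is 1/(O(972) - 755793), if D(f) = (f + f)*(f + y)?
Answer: -1/9221847204 ≈ -1.0844e-10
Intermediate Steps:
D(f) = 2*f*(4 + f) (D(f) = (f + f)*(f + 4) = (2*f)*(4 + f) = 2*f*(4 + f))
O(v) = 429 - 10*v²*(4 + v) (O(v) = (v*(-5))*(2*v*(4 + v)) + 429 = (-5*v)*(2*v*(4 + v)) + 429 = -10*v²*(4 + v) + 429 = 429 - 10*v²*(4 + v))
1/(O(972) - 755793) = 1/((429 - 10*972²*(4 + 972)) - 755793) = 1/((429 - 10*944784*976) - 755793) = 1/((429 - 9221091840) - 755793) = 1/(-9221091411 - 755793) = 1/(-9221847204) = -1/9221847204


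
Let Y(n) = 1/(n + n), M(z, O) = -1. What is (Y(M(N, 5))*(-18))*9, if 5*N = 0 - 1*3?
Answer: 81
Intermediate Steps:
N = -3/5 (N = (0 - 1*3)/5 = (0 - 3)/5 = (1/5)*(-3) = -3/5 ≈ -0.60000)
Y(n) = 1/(2*n)
(Y(M(N, 5))*(-18))*9 = (((1/2)/(-1))*(-18))*9 = (((1/2)*(-1))*(-18))*9 = -1/2*(-18)*9 = 9*9 = 81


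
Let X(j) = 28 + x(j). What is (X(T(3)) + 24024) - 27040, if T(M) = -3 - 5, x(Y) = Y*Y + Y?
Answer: -2932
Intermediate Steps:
x(Y) = Y + Y**2 (x(Y) = Y**2 + Y = Y + Y**2)
T(M) = -8
X(j) = 28 + j*(1 + j)
(X(T(3)) + 24024) - 27040 = ((28 - 8*(1 - 8)) + 24024) - 27040 = ((28 - 8*(-7)) + 24024) - 27040 = ((28 + 56) + 24024) - 27040 = (84 + 24024) - 27040 = 24108 - 27040 = -2932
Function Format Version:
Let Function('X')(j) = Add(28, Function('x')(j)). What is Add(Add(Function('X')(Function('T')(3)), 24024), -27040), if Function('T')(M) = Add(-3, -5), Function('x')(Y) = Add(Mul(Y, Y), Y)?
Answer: -2932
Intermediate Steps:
Function('x')(Y) = Add(Y, Pow(Y, 2)) (Function('x')(Y) = Add(Pow(Y, 2), Y) = Add(Y, Pow(Y, 2)))
Function('T')(M) = -8
Function('X')(j) = Add(28, Mul(j, Add(1, j)))
Add(Add(Function('X')(Function('T')(3)), 24024), -27040) = Add(Add(Add(28, Mul(-8, Add(1, -8))), 24024), -27040) = Add(Add(Add(28, Mul(-8, -7)), 24024), -27040) = Add(Add(Add(28, 56), 24024), -27040) = Add(Add(84, 24024), -27040) = Add(24108, -27040) = -2932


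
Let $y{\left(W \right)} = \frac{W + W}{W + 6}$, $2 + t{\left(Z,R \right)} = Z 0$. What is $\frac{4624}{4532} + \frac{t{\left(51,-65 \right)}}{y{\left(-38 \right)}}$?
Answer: $\frac{3836}{21527} \approx 0.17819$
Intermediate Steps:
$t{\left(Z,R \right)} = -2$ ($t{\left(Z,R \right)} = -2 + Z 0 = -2 + 0 = -2$)
$y{\left(W \right)} = \frac{2 W}{6 + W}$
$\frac{4624}{4532} + \frac{t{\left(51,-65 \right)}}{y{\left(-38 \right)}} = \frac{4624}{4532} - \frac{2}{2 \left(-38\right) \frac{1}{6 - 38}} = 4624 \cdot \frac{1}{4532} - \frac{2}{2 \left(-38\right) \frac{1}{-32}} = \frac{1156}{1133} - \frac{2}{2 \left(-38\right) \left(- \frac{1}{32}\right)} = \frac{1156}{1133} - \frac{2}{\frac{19}{8}} = \frac{1156}{1133} - \frac{16}{19} = \frac{3836}{21527}$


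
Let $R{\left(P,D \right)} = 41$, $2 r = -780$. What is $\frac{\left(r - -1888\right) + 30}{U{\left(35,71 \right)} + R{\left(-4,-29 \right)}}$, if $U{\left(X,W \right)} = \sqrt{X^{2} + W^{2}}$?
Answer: $- \frac{62648}{4585} + \frac{1528 \sqrt{6266}}{4585} \approx 12.717$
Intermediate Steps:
$r = -390$ ($r = \frac{1}{2} \left(-780\right) = -390$)
$U{\left(X,W \right)} = \sqrt{W^{2} + X^{2}}$
$\frac{\left(r - -1888\right) + 30}{U{\left(35,71 \right)} + R{\left(-4,-29 \right)}} = \frac{\left(-390 - -1888\right) + 30}{\sqrt{71^{2} + 35^{2}} + 41} = \frac{\left(-390 + 1888\right) + 30}{\sqrt{5041 + 1225} + 41} = \frac{1498 + 30}{\sqrt{6266} + 41} = \frac{1528}{41 + \sqrt{6266}}$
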